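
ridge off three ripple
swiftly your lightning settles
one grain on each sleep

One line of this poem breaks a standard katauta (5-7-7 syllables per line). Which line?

Line 1: ridge (1), off (1), three (1), ripple (2) → 5 ✓
Line 2: swiftly (2), your (1), lightning (2), settles (2) → 7 ✓
Line 3: one (1), grain (1), on (1), each (1), sleep (1) → 5 (expected 7)

The third line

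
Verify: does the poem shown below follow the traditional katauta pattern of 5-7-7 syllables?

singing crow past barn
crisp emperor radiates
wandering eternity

Line 1: "singing crow past barn": 2+1+1+1 = 5 ✓
Line 2: "crisp emperor radiates": 1+3+3 = 7 ✓
Line 3: "wandering eternity": 3+4 = 7 ✓

Yes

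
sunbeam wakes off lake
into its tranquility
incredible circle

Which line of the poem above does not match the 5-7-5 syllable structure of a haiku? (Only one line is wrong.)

The third line

Line 1: sunbeam(2) + wakes(1) + off(1) + lake(1) = 5 ✓
Line 2: into(2) + its(1) + tranquility(4) = 7 ✓
Line 3: incredible(4) + circle(2) = 6 (expected 5)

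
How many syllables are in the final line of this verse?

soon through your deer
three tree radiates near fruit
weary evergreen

5

The final line: weary(2) + evergreen(3) = 5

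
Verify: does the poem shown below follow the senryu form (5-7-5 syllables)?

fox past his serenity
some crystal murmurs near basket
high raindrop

No

Line 1: fox(1) + past(1) + his(1) + serenity(4) = 7 (expected 5)
Line 2: some(1) + crystal(2) + murmurs(2) + near(1) + basket(2) = 8 (expected 7)
Line 3: high(1) + raindrop(2) = 3 (expected 5)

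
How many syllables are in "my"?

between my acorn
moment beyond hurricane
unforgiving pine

1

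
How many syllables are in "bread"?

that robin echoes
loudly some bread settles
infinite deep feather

1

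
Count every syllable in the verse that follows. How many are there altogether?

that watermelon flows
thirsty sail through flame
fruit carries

Line 1: "that watermelon flows": 1+4+1 = 6
Line 2: "thirsty sail through flame": 2+1+1+1 = 5
Line 3: "fruit carries": 1+2 = 3
Total: 6 + 5 + 3 = 14

14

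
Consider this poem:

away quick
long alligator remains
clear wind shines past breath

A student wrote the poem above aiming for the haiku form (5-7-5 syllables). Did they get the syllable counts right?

No

Line 1: away(2) + quick(1) = 3 (expected 5)
Line 2: long(1) + alligator(4) + remains(2) = 7 ✓
Line 3: clear(1) + wind(1) + shines(1) + past(1) + breath(1) = 5 ✓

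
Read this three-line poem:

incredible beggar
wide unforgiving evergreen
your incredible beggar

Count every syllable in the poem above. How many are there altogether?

Line 1: incredible(4) + beggar(2) = 6
Line 2: wide(1) + unforgiving(4) + evergreen(3) = 8
Line 3: your(1) + incredible(4) + beggar(2) = 7
Total: 6 + 8 + 7 = 21

21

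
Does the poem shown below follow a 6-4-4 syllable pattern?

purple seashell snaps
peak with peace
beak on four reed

No

Line 1: purple (2), seashell (2), snaps (1) → 5 (expected 6)
Line 2: peak (1), with (1), peace (1) → 3 (expected 4)
Line 3: beak (1), on (1), four (1), reed (1) → 4 ✓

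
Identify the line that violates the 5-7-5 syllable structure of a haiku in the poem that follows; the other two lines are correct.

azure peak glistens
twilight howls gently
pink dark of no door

The second line

Line 1: azure(2) + peak(1) + glistens(2) = 5 ✓
Line 2: twilight(2) + howls(1) + gently(2) = 5 (expected 7)
Line 3: pink(1) + dark(1) + of(1) + no(1) + door(1) = 5 ✓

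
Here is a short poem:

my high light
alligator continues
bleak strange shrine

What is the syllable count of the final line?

The final line: bleak (1), strange (1), shrine (1) → 3

3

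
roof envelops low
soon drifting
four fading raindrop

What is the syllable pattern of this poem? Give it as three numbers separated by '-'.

5-3-5

Line 1: "roof envelops low": 1+3+1 = 5
Line 2: "soon drifting": 1+2 = 3
Line 3: "four fading raindrop": 1+2+2 = 5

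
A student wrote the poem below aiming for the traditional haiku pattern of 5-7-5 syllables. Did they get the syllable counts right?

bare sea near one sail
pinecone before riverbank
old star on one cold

Yes

Line 1: "bare sea near one sail": 1+1+1+1+1 = 5 ✓
Line 2: "pinecone before riverbank": 2+2+3 = 7 ✓
Line 3: "old star on one cold": 1+1+1+1+1 = 5 ✓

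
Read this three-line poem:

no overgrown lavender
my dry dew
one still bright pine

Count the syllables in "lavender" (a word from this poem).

3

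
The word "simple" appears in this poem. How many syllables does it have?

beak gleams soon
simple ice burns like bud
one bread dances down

2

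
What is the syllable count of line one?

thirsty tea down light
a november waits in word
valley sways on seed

Line one: "thirsty tea down light": 2+1+1+1 = 5

5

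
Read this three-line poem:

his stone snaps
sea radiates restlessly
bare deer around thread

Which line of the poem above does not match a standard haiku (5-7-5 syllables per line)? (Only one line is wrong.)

Line 1

Line 1: his(1) + stone(1) + snaps(1) = 3 (expected 5)
Line 2: sea(1) + radiates(3) + restlessly(3) = 7 ✓
Line 3: bare(1) + deer(1) + around(2) + thread(1) = 5 ✓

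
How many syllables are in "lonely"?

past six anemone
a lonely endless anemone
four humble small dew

2

"lonely" has 2 syllables.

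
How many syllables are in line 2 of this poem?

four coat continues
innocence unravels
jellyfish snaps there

Line 2: innocence(3) + unravels(3) = 6

6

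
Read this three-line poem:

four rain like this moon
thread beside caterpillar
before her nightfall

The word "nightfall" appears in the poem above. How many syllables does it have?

"nightfall" has 2 syllables.

2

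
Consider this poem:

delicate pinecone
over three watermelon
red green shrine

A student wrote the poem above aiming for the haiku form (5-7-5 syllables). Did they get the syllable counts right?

No

Line 1: "delicate pinecone": 3+2 = 5 ✓
Line 2: "over three watermelon": 2+1+4 = 7 ✓
Line 3: "red green shrine": 1+1+1 = 3 (expected 5)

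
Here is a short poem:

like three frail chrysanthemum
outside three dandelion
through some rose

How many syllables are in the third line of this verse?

3

The third line: through(1) + some(1) + rose(1) = 3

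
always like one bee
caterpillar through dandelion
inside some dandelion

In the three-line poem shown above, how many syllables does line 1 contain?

5

Line 1: always(2) + like(1) + one(1) + bee(1) = 5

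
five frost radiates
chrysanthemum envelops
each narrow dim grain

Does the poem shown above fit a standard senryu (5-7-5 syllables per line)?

Yes

Line 1: five(1) + frost(1) + radiates(3) = 5 ✓
Line 2: chrysanthemum(4) + envelops(3) = 7 ✓
Line 3: each(1) + narrow(2) + dim(1) + grain(1) = 5 ✓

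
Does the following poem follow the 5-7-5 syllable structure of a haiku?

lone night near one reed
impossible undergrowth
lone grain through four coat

Yes

Line 1: lone (1), night (1), near (1), one (1), reed (1) → 5 ✓
Line 2: impossible (4), undergrowth (3) → 7 ✓
Line 3: lone (1), grain (1), through (1), four (1), coat (1) → 5 ✓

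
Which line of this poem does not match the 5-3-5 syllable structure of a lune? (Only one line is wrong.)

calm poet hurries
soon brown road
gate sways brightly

Line 3

Line 1: calm (1), poet (2), hurries (2) → 5 ✓
Line 2: soon (1), brown (1), road (1) → 3 ✓
Line 3: gate (1), sways (1), brightly (2) → 4 (expected 5)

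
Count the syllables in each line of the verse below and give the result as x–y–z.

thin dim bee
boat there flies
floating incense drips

Line 1: thin(1) + dim(1) + bee(1) = 3
Line 2: boat(1) + there(1) + flies(1) = 3
Line 3: floating(2) + incense(2) + drips(1) = 5

3–3–5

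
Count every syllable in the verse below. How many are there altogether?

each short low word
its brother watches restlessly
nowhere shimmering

17

Line 1: each(1) + short(1) + low(1) + word(1) = 4
Line 2: its(1) + brother(2) + watches(2) + restlessly(3) = 8
Line 3: nowhere(2) + shimmering(3) = 5
Total: 4 + 8 + 5 = 17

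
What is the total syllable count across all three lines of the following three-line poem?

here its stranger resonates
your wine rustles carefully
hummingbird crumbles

Line 1: here(1) + its(1) + stranger(2) + resonates(3) = 7
Line 2: your(1) + wine(1) + rustles(2) + carefully(3) = 7
Line 3: hummingbird(3) + crumbles(2) = 5
Total: 7 + 7 + 5 = 19

19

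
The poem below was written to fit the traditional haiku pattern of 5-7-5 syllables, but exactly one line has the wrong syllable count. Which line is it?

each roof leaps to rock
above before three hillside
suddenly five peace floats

Line 3

Line 1: "each roof leaps to rock": 1+1+1+1+1 = 5 ✓
Line 2: "above before three hillside": 2+2+1+2 = 7 ✓
Line 3: "suddenly five peace floats": 3+1+1+1 = 6 (expected 5)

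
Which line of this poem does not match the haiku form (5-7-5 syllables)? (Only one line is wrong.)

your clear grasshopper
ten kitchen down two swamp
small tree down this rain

Line 1: "your clear grasshopper": 1+1+3 = 5 ✓
Line 2: "ten kitchen down two swamp": 1+2+1+1+1 = 6 (expected 7)
Line 3: "small tree down this rain": 1+1+1+1+1 = 5 ✓

Line 2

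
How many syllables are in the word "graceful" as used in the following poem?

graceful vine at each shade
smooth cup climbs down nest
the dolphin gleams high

2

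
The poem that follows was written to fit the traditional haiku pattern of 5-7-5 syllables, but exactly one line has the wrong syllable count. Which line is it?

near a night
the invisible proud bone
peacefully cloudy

Line 1: "near a night": 1+1+1 = 3 (expected 5)
Line 2: "the invisible proud bone": 1+4+1+1 = 7 ✓
Line 3: "peacefully cloudy": 3+2 = 5 ✓

The first line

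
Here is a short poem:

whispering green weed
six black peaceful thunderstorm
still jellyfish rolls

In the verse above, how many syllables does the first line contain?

The first line: whispering(3) + green(1) + weed(1) = 5

5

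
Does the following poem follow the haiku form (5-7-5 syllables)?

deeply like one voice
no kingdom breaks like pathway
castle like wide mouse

Yes

Line 1: deeply (2), like (1), one (1), voice (1) → 5 ✓
Line 2: no (1), kingdom (2), breaks (1), like (1), pathway (2) → 7 ✓
Line 3: castle (2), like (1), wide (1), mouse (1) → 5 ✓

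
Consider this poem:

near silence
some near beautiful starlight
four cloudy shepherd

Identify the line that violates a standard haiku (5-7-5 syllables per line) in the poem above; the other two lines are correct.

Line 1: "near silence": 1+2 = 3 (expected 5)
Line 2: "some near beautiful starlight": 1+1+3+2 = 7 ✓
Line 3: "four cloudy shepherd": 1+2+2 = 5 ✓

The first line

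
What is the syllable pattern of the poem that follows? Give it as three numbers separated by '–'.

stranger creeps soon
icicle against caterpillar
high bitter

Line 1: stranger (2), creeps (1), soon (1) → 4
Line 2: icicle (3), against (2), caterpillar (4) → 9
Line 3: high (1), bitter (2) → 3

4–9–3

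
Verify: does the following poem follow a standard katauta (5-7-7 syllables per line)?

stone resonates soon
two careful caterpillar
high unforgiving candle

Line 1: stone(1) + resonates(3) + soon(1) = 5 ✓
Line 2: two(1) + careful(2) + caterpillar(4) = 7 ✓
Line 3: high(1) + unforgiving(4) + candle(2) = 7 ✓

Yes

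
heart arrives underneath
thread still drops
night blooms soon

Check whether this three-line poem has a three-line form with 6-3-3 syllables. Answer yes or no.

Yes

Line 1: heart(1) + arrives(2) + underneath(3) = 6 ✓
Line 2: thread(1) + still(1) + drops(1) = 3 ✓
Line 3: night(1) + blooms(1) + soon(1) = 3 ✓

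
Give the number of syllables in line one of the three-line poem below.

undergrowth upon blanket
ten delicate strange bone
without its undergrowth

7

Line one: undergrowth(3) + upon(2) + blanket(2) = 7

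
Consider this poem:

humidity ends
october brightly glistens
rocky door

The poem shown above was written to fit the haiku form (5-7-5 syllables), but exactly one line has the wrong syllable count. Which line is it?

Line 1: humidity (4), ends (1) → 5 ✓
Line 2: october (3), brightly (2), glistens (2) → 7 ✓
Line 3: rocky (2), door (1) → 3 (expected 5)

Line 3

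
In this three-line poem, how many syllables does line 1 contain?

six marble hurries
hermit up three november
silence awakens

5

Line 1: six (1), marble (2), hurries (2) → 5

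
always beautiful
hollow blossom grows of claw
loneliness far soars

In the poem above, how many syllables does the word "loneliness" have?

3

"loneliness" has 3 syllables.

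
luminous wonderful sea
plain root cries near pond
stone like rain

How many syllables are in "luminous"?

"luminous" has 3 syllables.

3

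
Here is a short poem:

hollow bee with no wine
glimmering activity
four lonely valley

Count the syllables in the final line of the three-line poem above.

The final line: four(1) + lonely(2) + valley(2) = 5

5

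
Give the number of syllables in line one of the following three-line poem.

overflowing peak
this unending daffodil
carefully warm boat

Line one: overflowing (4), peak (1) → 5

5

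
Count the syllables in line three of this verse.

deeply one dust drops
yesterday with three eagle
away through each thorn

Line three: "away through each thorn": 2+1+1+1 = 5

5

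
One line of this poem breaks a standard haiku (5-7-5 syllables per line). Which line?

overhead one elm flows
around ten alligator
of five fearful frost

The first line

Line 1: overhead(3) + one(1) + elm(1) + flows(1) = 6 (expected 5)
Line 2: around(2) + ten(1) + alligator(4) = 7 ✓
Line 3: of(1) + five(1) + fearful(2) + frost(1) = 5 ✓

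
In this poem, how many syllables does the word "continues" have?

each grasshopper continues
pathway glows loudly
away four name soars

3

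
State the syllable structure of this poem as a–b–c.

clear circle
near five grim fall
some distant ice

3–4–4

Line 1: "clear circle": 1+2 = 3
Line 2: "near five grim fall": 1+1+1+1 = 4
Line 3: "some distant ice": 1+2+1 = 4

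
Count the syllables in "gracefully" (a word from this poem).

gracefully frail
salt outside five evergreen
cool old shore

3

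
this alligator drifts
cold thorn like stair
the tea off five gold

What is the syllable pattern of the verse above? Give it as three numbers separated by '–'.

6–4–5

Line 1: this(1) + alligator(4) + drifts(1) = 6
Line 2: cold(1) + thorn(1) + like(1) + stair(1) = 4
Line 3: the(1) + tea(1) + off(1) + five(1) + gold(1) = 5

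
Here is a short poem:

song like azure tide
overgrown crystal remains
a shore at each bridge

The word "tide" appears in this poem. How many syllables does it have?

1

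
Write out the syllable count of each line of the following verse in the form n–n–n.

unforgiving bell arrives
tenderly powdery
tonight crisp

Line 1: unforgiving (4), bell (1), arrives (2) → 7
Line 2: tenderly (3), powdery (3) → 6
Line 3: tonight (2), crisp (1) → 3

7–6–3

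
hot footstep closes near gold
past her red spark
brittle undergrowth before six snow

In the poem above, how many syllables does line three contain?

Line three: brittle (2), undergrowth (3), before (2), six (1), snow (1) → 9

9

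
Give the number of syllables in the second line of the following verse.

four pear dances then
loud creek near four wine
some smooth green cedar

The second line: loud (1), creek (1), near (1), four (1), wine (1) → 5

5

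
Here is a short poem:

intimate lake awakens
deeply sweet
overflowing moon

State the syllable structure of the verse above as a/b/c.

Line 1: intimate(3) + lake(1) + awakens(3) = 7
Line 2: deeply(2) + sweet(1) = 3
Line 3: overflowing(4) + moon(1) = 5

7/3/5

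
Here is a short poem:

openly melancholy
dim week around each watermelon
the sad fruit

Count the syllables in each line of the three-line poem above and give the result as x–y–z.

Line 1: openly(3) + melancholy(4) = 7
Line 2: dim(1) + week(1) + around(2) + each(1) + watermelon(4) = 9
Line 3: the(1) + sad(1) + fruit(1) = 3

7–9–3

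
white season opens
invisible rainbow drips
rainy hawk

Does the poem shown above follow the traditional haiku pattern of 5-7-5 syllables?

No

Line 1: white(1) + season(2) + opens(2) = 5 ✓
Line 2: invisible(4) + rainbow(2) + drips(1) = 7 ✓
Line 3: rainy(2) + hawk(1) = 3 (expected 5)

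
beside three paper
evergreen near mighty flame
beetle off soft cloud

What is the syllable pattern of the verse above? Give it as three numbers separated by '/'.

Line 1: beside(2) + three(1) + paper(2) = 5
Line 2: evergreen(3) + near(1) + mighty(2) + flame(1) = 7
Line 3: beetle(2) + off(1) + soft(1) + cloud(1) = 5

5/7/5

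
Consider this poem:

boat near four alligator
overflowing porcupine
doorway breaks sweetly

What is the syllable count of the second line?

The second line: overflowing(4) + porcupine(3) = 7

7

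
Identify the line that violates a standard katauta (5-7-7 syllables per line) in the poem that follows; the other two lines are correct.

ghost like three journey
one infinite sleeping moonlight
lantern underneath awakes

Line 1: ghost(1) + like(1) + three(1) + journey(2) = 5 ✓
Line 2: one(1) + infinite(3) + sleeping(2) + moonlight(2) = 8 (expected 7)
Line 3: lantern(2) + underneath(3) + awakes(2) = 7 ✓

Line 2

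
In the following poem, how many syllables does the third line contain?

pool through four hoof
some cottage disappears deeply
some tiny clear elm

The third line: "some tiny clear elm": 1+2+1+1 = 5

5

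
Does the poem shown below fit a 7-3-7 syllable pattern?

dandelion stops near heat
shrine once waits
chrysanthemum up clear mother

Line 1: dandelion (4), stops (1), near (1), heat (1) → 7 ✓
Line 2: shrine (1), once (1), waits (1) → 3 ✓
Line 3: chrysanthemum (4), up (1), clear (1), mother (2) → 8 (expected 7)

No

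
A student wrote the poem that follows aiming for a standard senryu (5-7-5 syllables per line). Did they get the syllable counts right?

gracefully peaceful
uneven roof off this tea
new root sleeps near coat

Yes

Line 1: gracefully (3), peaceful (2) → 5 ✓
Line 2: uneven (3), roof (1), off (1), this (1), tea (1) → 7 ✓
Line 3: new (1), root (1), sleeps (1), near (1), coat (1) → 5 ✓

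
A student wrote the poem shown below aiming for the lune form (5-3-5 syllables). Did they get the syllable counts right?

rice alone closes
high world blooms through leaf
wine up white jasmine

Line 1: rice (1), alone (2), closes (2) → 5 ✓
Line 2: high (1), world (1), blooms (1), through (1), leaf (1) → 5 (expected 3)
Line 3: wine (1), up (1), white (1), jasmine (2) → 5 ✓

No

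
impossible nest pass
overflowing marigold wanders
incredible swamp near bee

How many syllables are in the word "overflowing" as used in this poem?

"overflowing" has 4 syllables.

4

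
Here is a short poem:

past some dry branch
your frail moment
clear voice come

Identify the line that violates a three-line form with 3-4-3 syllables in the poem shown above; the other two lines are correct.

Line 1

Line 1: past (1), some (1), dry (1), branch (1) → 4 (expected 3)
Line 2: your (1), frail (1), moment (2) → 4 ✓
Line 3: clear (1), voice (1), come (1) → 3 ✓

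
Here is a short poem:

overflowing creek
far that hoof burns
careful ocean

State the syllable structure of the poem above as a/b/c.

5/4/4

Line 1: overflowing (4), creek (1) → 5
Line 2: far (1), that (1), hoof (1), burns (1) → 4
Line 3: careful (2), ocean (2) → 4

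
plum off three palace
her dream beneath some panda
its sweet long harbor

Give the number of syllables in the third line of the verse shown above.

The third line: "its sweet long harbor": 1+1+1+2 = 5

5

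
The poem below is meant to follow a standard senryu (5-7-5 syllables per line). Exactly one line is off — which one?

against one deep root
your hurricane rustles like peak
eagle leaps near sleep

Line 1: "against one deep root": 2+1+1+1 = 5 ✓
Line 2: "your hurricane rustles like peak": 1+3+2+1+1 = 8 (expected 7)
Line 3: "eagle leaps near sleep": 2+1+1+1 = 5 ✓

The second line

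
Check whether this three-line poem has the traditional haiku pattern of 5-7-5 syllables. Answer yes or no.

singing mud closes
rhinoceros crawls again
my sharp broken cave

Line 1: "singing mud closes": 2+1+2 = 5 ✓
Line 2: "rhinoceros crawls again": 4+1+2 = 7 ✓
Line 3: "my sharp broken cave": 1+1+2+1 = 5 ✓

Yes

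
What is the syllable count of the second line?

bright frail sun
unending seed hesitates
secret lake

7

The second line: unending (3), seed (1), hesitates (3) → 7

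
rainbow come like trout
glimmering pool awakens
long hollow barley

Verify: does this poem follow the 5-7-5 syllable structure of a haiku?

Line 1: rainbow (2), come (1), like (1), trout (1) → 5 ✓
Line 2: glimmering (3), pool (1), awakens (3) → 7 ✓
Line 3: long (1), hollow (2), barley (2) → 5 ✓

Yes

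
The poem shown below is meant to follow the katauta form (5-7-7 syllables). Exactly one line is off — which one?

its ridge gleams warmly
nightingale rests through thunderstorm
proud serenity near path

Line 2

Line 1: "its ridge gleams warmly": 1+1+1+2 = 5 ✓
Line 2: "nightingale rests through thunderstorm": 3+1+1+3 = 8 (expected 7)
Line 3: "proud serenity near path": 1+4+1+1 = 7 ✓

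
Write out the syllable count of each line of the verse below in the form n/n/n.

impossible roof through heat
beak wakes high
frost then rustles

7/3/4

Line 1: impossible (4), roof (1), through (1), heat (1) → 7
Line 2: beak (1), wakes (1), high (1) → 3
Line 3: frost (1), then (1), rustles (2) → 4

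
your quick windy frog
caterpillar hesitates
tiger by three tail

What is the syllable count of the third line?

The third line: "tiger by three tail": 2+1+1+1 = 5

5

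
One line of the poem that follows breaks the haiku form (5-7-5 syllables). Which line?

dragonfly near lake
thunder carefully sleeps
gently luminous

Line 2

Line 1: dragonfly (3), near (1), lake (1) → 5 ✓
Line 2: thunder (2), carefully (3), sleeps (1) → 6 (expected 7)
Line 3: gently (2), luminous (3) → 5 ✓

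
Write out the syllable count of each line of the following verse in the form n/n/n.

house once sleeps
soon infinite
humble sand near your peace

3/4/6

Line 1: house(1) + once(1) + sleeps(1) = 3
Line 2: soon(1) + infinite(3) = 4
Line 3: humble(2) + sand(1) + near(1) + your(1) + peace(1) = 6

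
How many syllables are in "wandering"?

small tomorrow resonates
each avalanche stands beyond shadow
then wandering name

3

"wandering" has 3 syllables.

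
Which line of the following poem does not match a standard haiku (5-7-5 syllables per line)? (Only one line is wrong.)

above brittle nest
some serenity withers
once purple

Line 1: above(2) + brittle(2) + nest(1) = 5 ✓
Line 2: some(1) + serenity(4) + withers(2) = 7 ✓
Line 3: once(1) + purple(2) = 3 (expected 5)

The third line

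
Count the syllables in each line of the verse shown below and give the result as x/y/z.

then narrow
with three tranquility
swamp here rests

3/6/3

Line 1: then(1) + narrow(2) = 3
Line 2: with(1) + three(1) + tranquility(4) = 6
Line 3: swamp(1) + here(1) + rests(1) = 3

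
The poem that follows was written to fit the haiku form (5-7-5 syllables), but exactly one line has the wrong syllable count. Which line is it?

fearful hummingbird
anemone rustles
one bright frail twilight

Line 1: fearful (2), hummingbird (3) → 5 ✓
Line 2: anemone (4), rustles (2) → 6 (expected 7)
Line 3: one (1), bright (1), frail (1), twilight (2) → 5 ✓

Line 2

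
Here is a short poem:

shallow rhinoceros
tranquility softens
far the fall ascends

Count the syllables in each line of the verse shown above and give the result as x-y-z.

6-6-5

Line 1: shallow (2), rhinoceros (4) → 6
Line 2: tranquility (4), softens (2) → 6
Line 3: far (1), the (1), fall (1), ascends (2) → 5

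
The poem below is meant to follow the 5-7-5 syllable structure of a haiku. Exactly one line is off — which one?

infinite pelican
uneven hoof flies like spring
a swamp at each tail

Line 1: "infinite pelican": 3+3 = 6 (expected 5)
Line 2: "uneven hoof flies like spring": 3+1+1+1+1 = 7 ✓
Line 3: "a swamp at each tail": 1+1+1+1+1 = 5 ✓

The first line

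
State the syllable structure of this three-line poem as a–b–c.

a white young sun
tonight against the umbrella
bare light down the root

4–8–5

Line 1: a(1) + white(1) + young(1) + sun(1) = 4
Line 2: tonight(2) + against(2) + the(1) + umbrella(3) = 8
Line 3: bare(1) + light(1) + down(1) + the(1) + root(1) = 5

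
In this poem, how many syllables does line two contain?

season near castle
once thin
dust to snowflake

Line two: once(1) + thin(1) = 2

2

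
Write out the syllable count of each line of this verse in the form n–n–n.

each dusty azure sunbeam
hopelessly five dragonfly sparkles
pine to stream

7–9–3

Line 1: "each dusty azure sunbeam": 1+2+2+2 = 7
Line 2: "hopelessly five dragonfly sparkles": 3+1+3+2 = 9
Line 3: "pine to stream": 1+1+1 = 3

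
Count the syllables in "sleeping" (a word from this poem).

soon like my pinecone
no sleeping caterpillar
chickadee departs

"sleeping" has 2 syllables.

2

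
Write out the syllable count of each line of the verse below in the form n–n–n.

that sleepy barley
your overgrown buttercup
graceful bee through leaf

Line 1: that(1) + sleepy(2) + barley(2) = 5
Line 2: your(1) + overgrown(3) + buttercup(3) = 7
Line 3: graceful(2) + bee(1) + through(1) + leaf(1) = 5

5–7–5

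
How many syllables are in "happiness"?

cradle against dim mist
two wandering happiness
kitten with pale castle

3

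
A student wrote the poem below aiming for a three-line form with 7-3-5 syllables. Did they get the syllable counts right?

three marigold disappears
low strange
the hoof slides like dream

Line 1: three (1), marigold (3), disappears (3) → 7 ✓
Line 2: low (1), strange (1) → 2 (expected 3)
Line 3: the (1), hoof (1), slides (1), like (1), dream (1) → 5 ✓

No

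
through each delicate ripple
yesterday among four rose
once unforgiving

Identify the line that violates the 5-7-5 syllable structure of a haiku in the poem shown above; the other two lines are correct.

The first line

Line 1: through (1), each (1), delicate (3), ripple (2) → 7 (expected 5)
Line 2: yesterday (3), among (2), four (1), rose (1) → 7 ✓
Line 3: once (1), unforgiving (4) → 5 ✓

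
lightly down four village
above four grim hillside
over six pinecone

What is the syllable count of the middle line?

6

The middle line: above(2) + four(1) + grim(1) + hillside(2) = 6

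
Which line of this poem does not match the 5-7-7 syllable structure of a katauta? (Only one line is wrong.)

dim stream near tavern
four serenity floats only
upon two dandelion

The second line

Line 1: dim (1), stream (1), near (1), tavern (2) → 5 ✓
Line 2: four (1), serenity (4), floats (1), only (2) → 8 (expected 7)
Line 3: upon (2), two (1), dandelion (4) → 7 ✓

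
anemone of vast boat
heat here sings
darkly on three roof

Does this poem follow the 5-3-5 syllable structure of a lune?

Line 1: anemone (4), of (1), vast (1), boat (1) → 7 (expected 5)
Line 2: heat (1), here (1), sings (1) → 3 ✓
Line 3: darkly (2), on (1), three (1), roof (1) → 5 ✓

No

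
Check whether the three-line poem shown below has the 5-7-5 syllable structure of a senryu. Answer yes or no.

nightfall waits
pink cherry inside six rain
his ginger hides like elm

No

Line 1: nightfall (2), waits (1) → 3 (expected 5)
Line 2: pink (1), cherry (2), inside (2), six (1), rain (1) → 7 ✓
Line 3: his (1), ginger (2), hides (1), like (1), elm (1) → 6 (expected 5)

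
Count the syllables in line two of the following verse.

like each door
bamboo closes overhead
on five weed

Line two: bamboo(2) + closes(2) + overhead(3) = 7

7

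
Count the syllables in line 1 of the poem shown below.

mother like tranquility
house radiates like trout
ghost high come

Line 1: mother(2) + like(1) + tranquility(4) = 7

7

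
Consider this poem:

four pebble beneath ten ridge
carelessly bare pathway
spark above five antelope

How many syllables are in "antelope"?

3

"antelope" has 3 syllables.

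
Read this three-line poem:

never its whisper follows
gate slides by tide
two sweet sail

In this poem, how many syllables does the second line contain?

4

The second line: gate (1), slides (1), by (1), tide (1) → 4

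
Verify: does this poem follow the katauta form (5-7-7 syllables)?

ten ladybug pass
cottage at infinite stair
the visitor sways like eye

Line 1: ten (1), ladybug (3), pass (1) → 5 ✓
Line 2: cottage (2), at (1), infinite (3), stair (1) → 7 ✓
Line 3: the (1), visitor (3), sways (1), like (1), eye (1) → 7 ✓

Yes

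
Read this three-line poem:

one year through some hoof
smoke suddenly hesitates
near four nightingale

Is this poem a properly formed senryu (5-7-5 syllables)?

Yes

Line 1: one (1), year (1), through (1), some (1), hoof (1) → 5 ✓
Line 2: smoke (1), suddenly (3), hesitates (3) → 7 ✓
Line 3: near (1), four (1), nightingale (3) → 5 ✓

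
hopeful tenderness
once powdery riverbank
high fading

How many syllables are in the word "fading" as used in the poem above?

"fading" has 2 syllables.

2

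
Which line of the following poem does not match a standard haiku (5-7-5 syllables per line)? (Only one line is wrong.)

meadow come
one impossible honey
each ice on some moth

Line 1: meadow(2) + come(1) = 3 (expected 5)
Line 2: one(1) + impossible(4) + honey(2) = 7 ✓
Line 3: each(1) + ice(1) + on(1) + some(1) + moth(1) = 5 ✓

The first line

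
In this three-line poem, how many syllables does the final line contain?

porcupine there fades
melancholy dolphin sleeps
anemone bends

The final line: anemone (4), bends (1) → 5

5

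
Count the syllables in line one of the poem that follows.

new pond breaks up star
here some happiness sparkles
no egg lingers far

Line one: new (1), pond (1), breaks (1), up (1), star (1) → 5

5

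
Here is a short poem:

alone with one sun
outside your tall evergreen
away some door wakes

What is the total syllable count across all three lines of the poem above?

Line 1: "alone with one sun": 2+1+1+1 = 5
Line 2: "outside your tall evergreen": 2+1+1+3 = 7
Line 3: "away some door wakes": 2+1+1+1 = 5
Total: 5 + 7 + 5 = 17

17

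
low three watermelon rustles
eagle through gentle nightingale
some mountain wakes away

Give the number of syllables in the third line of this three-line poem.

6

The third line: "some mountain wakes away": 1+2+1+2 = 6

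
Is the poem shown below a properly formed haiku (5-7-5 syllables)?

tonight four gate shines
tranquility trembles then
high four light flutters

Line 1: tonight (2), four (1), gate (1), shines (1) → 5 ✓
Line 2: tranquility (4), trembles (2), then (1) → 7 ✓
Line 3: high (1), four (1), light (1), flutters (2) → 5 ✓

Yes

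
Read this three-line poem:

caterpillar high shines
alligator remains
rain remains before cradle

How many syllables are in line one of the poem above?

6

Line one: caterpillar (4), high (1), shines (1) → 6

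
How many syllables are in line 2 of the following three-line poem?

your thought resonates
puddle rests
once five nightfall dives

Line 2: puddle(2) + rests(1) = 3

3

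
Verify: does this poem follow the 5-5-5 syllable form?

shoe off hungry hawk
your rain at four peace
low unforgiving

Yes

Line 1: shoe (1), off (1), hungry (2), hawk (1) → 5 ✓
Line 2: your (1), rain (1), at (1), four (1), peace (1) → 5 ✓
Line 3: low (1), unforgiving (4) → 5 ✓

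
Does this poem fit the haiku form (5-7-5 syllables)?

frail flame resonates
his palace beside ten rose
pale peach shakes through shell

Line 1: frail(1) + flame(1) + resonates(3) = 5 ✓
Line 2: his(1) + palace(2) + beside(2) + ten(1) + rose(1) = 7 ✓
Line 3: pale(1) + peach(1) + shakes(1) + through(1) + shell(1) = 5 ✓

Yes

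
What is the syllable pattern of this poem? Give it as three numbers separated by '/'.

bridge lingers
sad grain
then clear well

3/2/3

Line 1: bridge(1) + lingers(2) = 3
Line 2: sad(1) + grain(1) = 2
Line 3: then(1) + clear(1) + well(1) = 3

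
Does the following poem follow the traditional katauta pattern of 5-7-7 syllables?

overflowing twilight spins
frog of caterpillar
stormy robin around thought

Line 1: overflowing(4) + twilight(2) + spins(1) = 7 (expected 5)
Line 2: frog(1) + of(1) + caterpillar(4) = 6 (expected 7)
Line 3: stormy(2) + robin(2) + around(2) + thought(1) = 7 ✓

No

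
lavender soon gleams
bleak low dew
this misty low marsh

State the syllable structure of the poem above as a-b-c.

Line 1: lavender (3), soon (1), gleams (1) → 5
Line 2: bleak (1), low (1), dew (1) → 3
Line 3: this (1), misty (2), low (1), marsh (1) → 5

5-3-5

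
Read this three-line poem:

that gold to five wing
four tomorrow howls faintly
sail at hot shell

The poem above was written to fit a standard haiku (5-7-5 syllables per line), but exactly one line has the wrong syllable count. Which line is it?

Line 3

Line 1: that(1) + gold(1) + to(1) + five(1) + wing(1) = 5 ✓
Line 2: four(1) + tomorrow(3) + howls(1) + faintly(2) = 7 ✓
Line 3: sail(1) + at(1) + hot(1) + shell(1) = 4 (expected 5)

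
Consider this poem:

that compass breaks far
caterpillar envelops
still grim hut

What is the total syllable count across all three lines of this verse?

15

Line 1: that(1) + compass(2) + breaks(1) + far(1) = 5
Line 2: caterpillar(4) + envelops(3) = 7
Line 3: still(1) + grim(1) + hut(1) = 3
Total: 5 + 7 + 3 = 15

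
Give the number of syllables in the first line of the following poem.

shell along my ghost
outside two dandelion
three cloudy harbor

5

The first line: "shell along my ghost": 1+2+1+1 = 5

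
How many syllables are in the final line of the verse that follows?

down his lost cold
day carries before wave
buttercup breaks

4

The final line: buttercup (3), breaks (1) → 4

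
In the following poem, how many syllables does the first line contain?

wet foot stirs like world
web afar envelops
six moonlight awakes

5

The first line: "wet foot stirs like world": 1+1+1+1+1 = 5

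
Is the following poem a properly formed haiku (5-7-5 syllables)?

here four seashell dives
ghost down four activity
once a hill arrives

Yes

Line 1: "here four seashell dives": 1+1+2+1 = 5 ✓
Line 2: "ghost down four activity": 1+1+1+4 = 7 ✓
Line 3: "once a hill arrives": 1+1+1+2 = 5 ✓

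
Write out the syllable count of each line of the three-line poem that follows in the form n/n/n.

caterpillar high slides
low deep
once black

Line 1: caterpillar(4) + high(1) + slides(1) = 6
Line 2: low(1) + deep(1) = 2
Line 3: once(1) + black(1) = 2

6/2/2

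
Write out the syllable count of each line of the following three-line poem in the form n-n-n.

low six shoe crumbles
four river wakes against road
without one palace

5-7-5

Line 1: low (1), six (1), shoe (1), crumbles (2) → 5
Line 2: four (1), river (2), wakes (1), against (2), road (1) → 7
Line 3: without (2), one (1), palace (2) → 5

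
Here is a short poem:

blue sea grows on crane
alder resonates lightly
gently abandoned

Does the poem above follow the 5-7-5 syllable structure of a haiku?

Yes

Line 1: "blue sea grows on crane": 1+1+1+1+1 = 5 ✓
Line 2: "alder resonates lightly": 2+3+2 = 7 ✓
Line 3: "gently abandoned": 2+3 = 5 ✓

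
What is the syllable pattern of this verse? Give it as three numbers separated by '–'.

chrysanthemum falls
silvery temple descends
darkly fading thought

5–7–5

Line 1: chrysanthemum (4), falls (1) → 5
Line 2: silvery (3), temple (2), descends (2) → 7
Line 3: darkly (2), fading (2), thought (1) → 5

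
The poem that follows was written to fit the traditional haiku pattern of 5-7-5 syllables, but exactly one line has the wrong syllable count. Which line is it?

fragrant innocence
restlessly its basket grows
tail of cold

Line 1: "fragrant innocence": 2+3 = 5 ✓
Line 2: "restlessly its basket grows": 3+1+2+1 = 7 ✓
Line 3: "tail of cold": 1+1+1 = 3 (expected 5)

The third line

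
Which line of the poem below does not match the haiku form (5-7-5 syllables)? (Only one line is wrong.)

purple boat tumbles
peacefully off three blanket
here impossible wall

The third line

Line 1: purple(2) + boat(1) + tumbles(2) = 5 ✓
Line 2: peacefully(3) + off(1) + three(1) + blanket(2) = 7 ✓
Line 3: here(1) + impossible(4) + wall(1) = 6 (expected 5)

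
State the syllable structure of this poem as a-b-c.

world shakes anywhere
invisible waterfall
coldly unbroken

5-7-5

Line 1: world(1) + shakes(1) + anywhere(3) = 5
Line 2: invisible(4) + waterfall(3) = 7
Line 3: coldly(2) + unbroken(3) = 5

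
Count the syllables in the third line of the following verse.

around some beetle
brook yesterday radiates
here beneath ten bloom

The third line: "here beneath ten bloom": 1+2+1+1 = 5

5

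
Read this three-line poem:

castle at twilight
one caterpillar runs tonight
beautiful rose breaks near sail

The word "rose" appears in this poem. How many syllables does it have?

1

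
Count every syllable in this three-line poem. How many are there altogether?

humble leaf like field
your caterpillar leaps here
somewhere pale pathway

17

Line 1: "humble leaf like field": 2+1+1+1 = 5
Line 2: "your caterpillar leaps here": 1+4+1+1 = 7
Line 3: "somewhere pale pathway": 2+1+2 = 5
Total: 5 + 7 + 5 = 17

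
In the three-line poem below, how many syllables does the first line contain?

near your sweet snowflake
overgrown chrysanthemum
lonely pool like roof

The first line: near (1), your (1), sweet (1), snowflake (2) → 5

5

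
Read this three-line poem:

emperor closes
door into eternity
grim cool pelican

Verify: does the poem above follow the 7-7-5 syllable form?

Line 1: emperor (3), closes (2) → 5 (expected 7)
Line 2: door (1), into (2), eternity (4) → 7 ✓
Line 3: grim (1), cool (1), pelican (3) → 5 ✓

No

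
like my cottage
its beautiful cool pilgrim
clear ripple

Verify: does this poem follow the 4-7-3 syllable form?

Line 1: like (1), my (1), cottage (2) → 4 ✓
Line 2: its (1), beautiful (3), cool (1), pilgrim (2) → 7 ✓
Line 3: clear (1), ripple (2) → 3 ✓

Yes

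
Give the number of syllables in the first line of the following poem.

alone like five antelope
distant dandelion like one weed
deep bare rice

The first line: alone (2), like (1), five (1), antelope (3) → 7

7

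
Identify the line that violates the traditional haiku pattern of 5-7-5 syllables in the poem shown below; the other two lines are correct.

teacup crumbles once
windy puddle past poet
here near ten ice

Line 1: teacup (2), crumbles (2), once (1) → 5 ✓
Line 2: windy (2), puddle (2), past (1), poet (2) → 7 ✓
Line 3: here (1), near (1), ten (1), ice (1) → 4 (expected 5)

The third line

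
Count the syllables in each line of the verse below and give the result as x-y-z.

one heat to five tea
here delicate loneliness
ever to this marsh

5-7-5

Line 1: "one heat to five tea": 1+1+1+1+1 = 5
Line 2: "here delicate loneliness": 1+3+3 = 7
Line 3: "ever to this marsh": 2+1+1+1 = 5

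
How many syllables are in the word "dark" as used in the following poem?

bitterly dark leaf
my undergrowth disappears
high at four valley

1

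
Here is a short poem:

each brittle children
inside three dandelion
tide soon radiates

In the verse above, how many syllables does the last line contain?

5

The last line: "tide soon radiates": 1+1+3 = 5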